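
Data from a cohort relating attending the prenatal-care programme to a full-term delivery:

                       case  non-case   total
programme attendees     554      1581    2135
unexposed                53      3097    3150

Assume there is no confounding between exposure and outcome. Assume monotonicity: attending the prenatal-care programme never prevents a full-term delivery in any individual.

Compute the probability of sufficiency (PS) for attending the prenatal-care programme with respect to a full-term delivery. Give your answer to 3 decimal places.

p₁ = P(outcome | exposed) = 554/2135 = 0.25948
p₀ = P(outcome | unexposed) = 53/3150 = 0.016825
Under exogeneity and monotonicity, PS = (p₁ − p₀)/(1 − p₀).
PS = (0.25948 − 0.016825) / 0.98317 ≈ 0.2468

PS ≈ 0.247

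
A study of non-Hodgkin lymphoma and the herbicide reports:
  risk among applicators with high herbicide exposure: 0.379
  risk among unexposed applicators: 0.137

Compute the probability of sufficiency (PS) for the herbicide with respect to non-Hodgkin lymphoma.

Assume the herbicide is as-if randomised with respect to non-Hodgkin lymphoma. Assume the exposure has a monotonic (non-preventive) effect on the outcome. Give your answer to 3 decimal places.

Let p₁ = 0.379, p₀ = 0.137.
Under exogeneity and monotonicity, PS = (p₁ − p₀) / (1 − p₀).
PS = (0.379 − 0.137) / (1 − 0.137) = 0.242 / 0.863 ≈ 0.2804

PS ≈ 0.280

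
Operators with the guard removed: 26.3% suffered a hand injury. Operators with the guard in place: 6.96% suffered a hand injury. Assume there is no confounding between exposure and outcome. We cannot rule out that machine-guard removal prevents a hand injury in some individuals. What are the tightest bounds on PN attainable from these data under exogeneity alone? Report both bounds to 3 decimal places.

p₁ = 0.263, p₀ = 0.0696.
Under exogeneity alone the bounds on PN are max{0,(p₁−p₀)/p₁} ≤ PN ≤ min{1,(1−p₀)/p₁}.
  lower = (p₁ − p₀)/p₁ = 0.1934 / 0.263 ≈ 0.7354
  upper = min{1, (1 − p₀)/p₁} = 0.9304 / 0.263 ≈ 3.5376 → capped at 1

0.735 ≤ PN ≤ 1.000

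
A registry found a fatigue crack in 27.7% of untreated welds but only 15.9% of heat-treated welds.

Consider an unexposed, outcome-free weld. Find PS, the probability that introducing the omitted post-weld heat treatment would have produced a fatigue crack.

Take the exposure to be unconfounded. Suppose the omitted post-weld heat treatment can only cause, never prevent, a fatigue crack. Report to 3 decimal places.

PS ≈ 0.140

p₁ = 0.277, p₀ = 0.159.
Under exogeneity and monotonicity, PS = (p₁ − p₀) / (1 − p₀).
PS = (0.277 − 0.159) / (1 − 0.159) = 0.118 / 0.841 ≈ 0.1403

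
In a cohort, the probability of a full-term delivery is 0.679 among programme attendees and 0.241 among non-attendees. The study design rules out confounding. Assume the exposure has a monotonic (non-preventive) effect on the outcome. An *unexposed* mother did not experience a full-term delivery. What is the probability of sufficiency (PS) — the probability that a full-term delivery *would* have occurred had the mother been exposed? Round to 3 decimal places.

Let p₁ = 0.679, p₀ = 0.241.
Under exogeneity and monotonicity, PS = (p₁ − p₀) / (1 − p₀).
PS = (0.679 − 0.241) / (1 − 0.241) = 0.438 / 0.759 ≈ 0.5771

PS ≈ 0.577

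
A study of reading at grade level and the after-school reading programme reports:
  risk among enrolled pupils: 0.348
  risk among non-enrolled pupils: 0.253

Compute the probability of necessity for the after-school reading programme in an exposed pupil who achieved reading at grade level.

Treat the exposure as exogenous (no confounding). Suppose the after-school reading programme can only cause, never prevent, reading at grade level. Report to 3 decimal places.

PN ≈ 0.273

Let p₁ = 0.348, p₀ = 0.253.
Under exogeneity and monotonicity, PN = (p₁ − p₀) / p₁.
PN = (0.348 − 0.253) / 0.348 = 0.095 / 0.348 ≈ 0.2730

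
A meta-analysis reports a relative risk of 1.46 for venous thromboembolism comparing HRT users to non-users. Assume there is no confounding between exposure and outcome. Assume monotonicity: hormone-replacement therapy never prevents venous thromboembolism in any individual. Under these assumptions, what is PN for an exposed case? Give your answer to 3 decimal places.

Under exogeneity and monotonicity, PN = (RR − 1) / RR = 1 − 1/RR.
PN = (1.46 − 1) / 1.46 = 0.46 / 1.46 ≈ 0.3151

PN ≈ 0.315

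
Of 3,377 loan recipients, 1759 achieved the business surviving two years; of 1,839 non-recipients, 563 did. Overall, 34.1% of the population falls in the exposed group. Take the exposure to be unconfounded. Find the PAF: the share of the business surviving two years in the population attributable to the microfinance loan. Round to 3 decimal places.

p₁ = P(outcome | exposed) = 1759/3377 = 0.52088
p₀ = P(outcome | unexposed) = 563/1839 = 0.30614
Overall risk P(Y=1) = π·p₁ + (1−π)·p₀ = 0.341×0.52088 + 0.659×0.30614 = 0.37937.
Under exogeneity, PAF = [P(Y=1) − p₀] / P(Y=1).
PAF = (0.37937 − 0.30614) / 0.37937 ≈ 0.1930

PAF ≈ 0.193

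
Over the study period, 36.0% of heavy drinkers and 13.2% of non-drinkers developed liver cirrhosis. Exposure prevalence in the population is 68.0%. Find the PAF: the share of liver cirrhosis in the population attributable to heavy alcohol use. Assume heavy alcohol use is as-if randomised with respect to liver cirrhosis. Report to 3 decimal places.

p₁ = 0.36, p₀ = 0.132.
Overall risk P(Y=1) = π·p₁ + (1−π)·p₀ = 0.68×0.36 + 0.32×0.132 = 0.28704.
Under exogeneity, PAF = [P(Y=1) − p₀] / P(Y=1).
PAF = (0.28704 − 0.132) / 0.28704 ≈ 0.5401

PAF ≈ 0.540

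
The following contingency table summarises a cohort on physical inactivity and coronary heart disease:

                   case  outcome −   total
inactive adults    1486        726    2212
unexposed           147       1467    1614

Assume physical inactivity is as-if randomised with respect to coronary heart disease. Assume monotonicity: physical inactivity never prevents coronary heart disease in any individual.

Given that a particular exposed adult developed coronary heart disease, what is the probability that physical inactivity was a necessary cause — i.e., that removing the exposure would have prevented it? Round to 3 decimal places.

PN ≈ 0.864

p₁ = P(outcome | exposed) = 1486/2212 = 0.67179
p₀ = P(outcome | unexposed) = 147/1614 = 0.091078
Under exogeneity and monotonicity, PN = (p₁ − p₀) / p₁.
PN = (0.67179 − 0.091078) / 0.67179 = 0.58071 / 0.67179 ≈ 0.8644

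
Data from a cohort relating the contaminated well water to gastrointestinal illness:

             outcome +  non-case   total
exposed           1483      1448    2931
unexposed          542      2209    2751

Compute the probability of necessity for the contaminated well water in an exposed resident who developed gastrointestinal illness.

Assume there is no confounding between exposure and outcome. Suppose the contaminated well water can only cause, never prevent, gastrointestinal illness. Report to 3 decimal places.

p₁ = P(outcome | exposed) = 1483/2931 = 0.50597
p₀ = P(outcome | unexposed) = 542/2751 = 0.19702
Under exogeneity and monotonicity, PN = (p₁ − p₀) / p₁.
PN = (0.50597 − 0.19702) / 0.50597 = 0.30895 / 0.50597 ≈ 0.6106

PN ≈ 0.611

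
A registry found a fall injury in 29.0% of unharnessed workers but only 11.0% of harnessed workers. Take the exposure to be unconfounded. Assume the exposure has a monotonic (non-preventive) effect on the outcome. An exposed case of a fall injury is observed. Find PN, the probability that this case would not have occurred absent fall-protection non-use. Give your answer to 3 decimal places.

PN ≈ 0.621

p₁ = 0.29, p₀ = 0.11.
Under exogeneity and monotonicity, PN = (p₁ − p₀) / p₁.
PN = (0.29 − 0.11) / 0.29 = 0.18 / 0.29 ≈ 0.6207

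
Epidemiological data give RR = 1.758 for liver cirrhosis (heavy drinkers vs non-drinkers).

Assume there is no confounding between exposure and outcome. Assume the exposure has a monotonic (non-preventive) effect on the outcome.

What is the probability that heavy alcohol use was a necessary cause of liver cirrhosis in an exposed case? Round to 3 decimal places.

Under exogeneity and monotonicity, PN = (RR − 1) / RR = 1 − 1/RR.
PN = (1.758 − 1) / 1.758 = 0.758 / 1.758 ≈ 0.4312

PN ≈ 0.431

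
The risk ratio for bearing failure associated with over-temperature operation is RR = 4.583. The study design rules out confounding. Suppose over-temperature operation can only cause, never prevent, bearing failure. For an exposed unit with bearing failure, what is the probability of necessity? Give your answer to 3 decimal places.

Under exogeneity and monotonicity, PN = (RR − 1) / RR = 1 − 1/RR.
PN = (4.583 − 1) / 4.583 = 3.583 / 4.583 ≈ 0.7818

PN ≈ 0.782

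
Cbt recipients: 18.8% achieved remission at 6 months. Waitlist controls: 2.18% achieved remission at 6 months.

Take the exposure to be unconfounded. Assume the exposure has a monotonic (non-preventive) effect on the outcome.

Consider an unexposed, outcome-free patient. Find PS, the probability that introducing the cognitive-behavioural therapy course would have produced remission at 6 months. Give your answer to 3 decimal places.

p₁ = 0.188, p₀ = 0.0218.
Under exogeneity and monotonicity, PS = (p₁ − p₀) / (1 − p₀).
PS = (0.188 − 0.0218) / (1 − 0.0218) = 0.1662 / 0.9782 ≈ 0.1699

PS ≈ 0.170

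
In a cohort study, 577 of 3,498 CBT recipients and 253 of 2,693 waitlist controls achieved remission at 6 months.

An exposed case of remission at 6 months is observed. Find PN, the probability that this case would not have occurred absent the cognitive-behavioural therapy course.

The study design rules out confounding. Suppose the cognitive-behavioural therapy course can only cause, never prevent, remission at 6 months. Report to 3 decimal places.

PN ≈ 0.430

p₁ = P(outcome | exposed) = 577/3498 = 0.16495
p₀ = P(outcome | unexposed) = 253/2693 = 0.093947
Under exogeneity and monotonicity, PN = (p₁ − p₀) / p₁.
PN = (0.16495 − 0.093947) / 0.16495 = 0.071004 / 0.16495 ≈ 0.4305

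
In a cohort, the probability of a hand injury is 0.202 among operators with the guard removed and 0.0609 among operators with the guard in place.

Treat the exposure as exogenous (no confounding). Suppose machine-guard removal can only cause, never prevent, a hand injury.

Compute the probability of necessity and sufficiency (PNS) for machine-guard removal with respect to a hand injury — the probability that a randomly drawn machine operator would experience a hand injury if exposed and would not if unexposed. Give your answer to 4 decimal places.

PNS ≈ 0.1411

Let p₁ = 0.202, p₀ = 0.0609.
Under exogeneity and monotonicity, PNS = p₁ − p₀.
PNS = 0.202 − 0.0609 = 0.1411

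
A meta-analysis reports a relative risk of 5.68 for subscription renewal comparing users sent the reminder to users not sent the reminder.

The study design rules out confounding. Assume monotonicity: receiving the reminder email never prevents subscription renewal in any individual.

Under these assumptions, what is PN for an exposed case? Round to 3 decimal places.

Under exogeneity and monotonicity, PN = (RR − 1) / RR = 1 − 1/RR.
PN = (5.68 − 1) / 5.68 = 4.68 / 5.68 ≈ 0.8239

PN ≈ 0.824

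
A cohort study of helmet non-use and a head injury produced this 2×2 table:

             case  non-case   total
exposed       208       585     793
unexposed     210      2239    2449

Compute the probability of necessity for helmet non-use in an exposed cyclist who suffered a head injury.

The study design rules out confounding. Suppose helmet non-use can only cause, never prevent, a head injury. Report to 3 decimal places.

p₁ = P(outcome | exposed) = 208/793 = 0.2623
p₀ = P(outcome | unexposed) = 210/2449 = 0.085749
Under exogeneity and monotonicity, PN = (p₁ − p₀)/p₁.
PN = (0.2623 − 0.085749) / 0.2623 ≈ 0.6731

PN ≈ 0.673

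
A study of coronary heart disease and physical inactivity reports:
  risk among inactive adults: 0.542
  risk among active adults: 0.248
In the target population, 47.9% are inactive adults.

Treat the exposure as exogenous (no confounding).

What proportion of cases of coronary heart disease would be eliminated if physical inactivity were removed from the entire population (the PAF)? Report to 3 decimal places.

PAF ≈ 0.362

Let p₁ = 0.542, p₀ = 0.248.
Overall risk P(Y=1) = π·p₁ + (1−π)·p₀ = 0.479×0.542 + 0.521×0.248 = 0.38883.
Under exogeneity, PAF = [P(Y=1) − p₀] / P(Y=1).
PAF = (0.38883 − 0.248) / 0.38883 ≈ 0.3622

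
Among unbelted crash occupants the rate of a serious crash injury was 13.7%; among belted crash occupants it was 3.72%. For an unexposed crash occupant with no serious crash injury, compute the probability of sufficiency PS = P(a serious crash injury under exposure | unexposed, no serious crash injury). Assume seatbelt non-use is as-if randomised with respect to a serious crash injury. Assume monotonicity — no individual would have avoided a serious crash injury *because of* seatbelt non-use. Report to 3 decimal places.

PS ≈ 0.104

p₁ = 0.137, p₀ = 0.0372.
Under exogeneity and monotonicity, PS = (p₁ − p₀) / (1 − p₀).
PS = (0.137 − 0.0372) / (1 − 0.0372) = 0.0998 / 0.9628 ≈ 0.1037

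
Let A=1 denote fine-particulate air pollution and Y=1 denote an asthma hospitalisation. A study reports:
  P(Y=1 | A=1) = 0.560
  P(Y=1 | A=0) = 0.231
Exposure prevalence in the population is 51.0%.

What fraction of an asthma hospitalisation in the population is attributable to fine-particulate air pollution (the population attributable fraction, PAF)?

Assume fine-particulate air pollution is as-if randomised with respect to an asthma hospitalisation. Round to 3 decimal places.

Let p₁ = 0.56, p₀ = 0.231.
Overall risk P(Y=1) = π·p₁ + (1−π)·p₀ = 0.51×0.56 + 0.49×0.231 = 0.39879.
Under exogeneity, PAF = [P(Y=1) − p₀] / P(Y=1).
PAF = (0.39879 − 0.231) / 0.39879 ≈ 0.4207

PAF ≈ 0.421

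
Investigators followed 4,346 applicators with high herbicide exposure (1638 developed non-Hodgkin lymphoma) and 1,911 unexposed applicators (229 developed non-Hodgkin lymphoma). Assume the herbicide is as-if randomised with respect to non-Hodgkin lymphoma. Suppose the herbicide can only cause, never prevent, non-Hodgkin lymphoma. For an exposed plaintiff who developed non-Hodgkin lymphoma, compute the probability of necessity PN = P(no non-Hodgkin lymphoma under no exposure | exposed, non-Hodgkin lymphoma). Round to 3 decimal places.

PN ≈ 0.682

p₁ = P(outcome | exposed) = 1638/4346 = 0.3769
p₀ = P(outcome | unexposed) = 229/1911 = 0.11983
Under exogeneity and monotonicity, PN = (p₁ − p₀) / p₁.
PN = (0.3769 − 0.11983) / 0.3769 = 0.25707 / 0.3769 ≈ 0.6821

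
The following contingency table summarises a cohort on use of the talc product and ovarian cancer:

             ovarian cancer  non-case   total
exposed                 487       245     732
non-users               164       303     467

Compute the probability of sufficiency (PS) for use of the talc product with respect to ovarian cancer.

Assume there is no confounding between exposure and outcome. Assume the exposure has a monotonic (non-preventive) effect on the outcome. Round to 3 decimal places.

PS ≈ 0.484

p₁ = P(outcome | exposed) = 487/732 = 0.6653
p₀ = P(outcome | unexposed) = 164/467 = 0.35118
Under exogeneity and monotonicity, PS = (p₁ − p₀) / (1 − p₀).
PS = (0.6653 − 0.35118) / (1 − 0.35118) = 0.31412 / 0.64882 ≈ 0.4841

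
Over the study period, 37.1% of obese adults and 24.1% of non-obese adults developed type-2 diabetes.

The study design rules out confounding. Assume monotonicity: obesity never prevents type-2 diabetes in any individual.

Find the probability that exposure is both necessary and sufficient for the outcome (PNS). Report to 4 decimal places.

p₁ = 0.371, p₀ = 0.241.
Under exogeneity and monotonicity, PNS = p₁ − p₀.
PNS = 0.371 − 0.241 = 0.13

PNS ≈ 0.1300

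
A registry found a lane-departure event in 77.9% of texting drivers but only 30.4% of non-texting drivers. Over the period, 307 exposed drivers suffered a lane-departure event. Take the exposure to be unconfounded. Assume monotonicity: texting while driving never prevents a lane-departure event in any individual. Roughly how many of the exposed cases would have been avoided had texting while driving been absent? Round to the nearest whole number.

p₁ = 0.779, p₀ = 0.304.
PN = (p₁ − p₀)/p₁ = (0.779 − 0.304) / 0.779 ≈ 0.60976.
Attributable cases ≈ PN × (exposed cases) = 0.60976 × 307 ≈ 187.20.

about 187 cases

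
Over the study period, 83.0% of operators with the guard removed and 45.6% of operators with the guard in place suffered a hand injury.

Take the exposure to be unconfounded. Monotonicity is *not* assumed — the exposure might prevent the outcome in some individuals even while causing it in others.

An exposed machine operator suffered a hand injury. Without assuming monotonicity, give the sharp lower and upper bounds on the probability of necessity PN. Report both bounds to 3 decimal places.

p₁ = 0.83, p₀ = 0.456.
Under exogeneity alone the bounds on PN are max{0,(p₁−p₀)/p₁} ≤ PN ≤ min{1,(1−p₀)/p₁}.
  lower = (p₁ − p₀)/p₁ = 0.374 / 0.83 ≈ 0.4506
  upper = min{1, (1 − p₀)/p₁} = 0.544 / 0.83 ≈ 0.6554

0.451 ≤ PN ≤ 0.655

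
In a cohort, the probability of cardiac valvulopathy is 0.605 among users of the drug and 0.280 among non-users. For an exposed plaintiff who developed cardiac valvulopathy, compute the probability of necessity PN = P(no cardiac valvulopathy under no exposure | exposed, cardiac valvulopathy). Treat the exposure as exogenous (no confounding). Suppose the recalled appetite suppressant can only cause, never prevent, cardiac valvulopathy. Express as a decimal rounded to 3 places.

PN ≈ 0.537

Let p₁ = 0.605, p₀ = 0.28.
Under exogeneity and monotonicity, PN = (p₁ − p₀) / p₁.
PN = (0.605 − 0.28) / 0.605 = 0.325 / 0.605 ≈ 0.5372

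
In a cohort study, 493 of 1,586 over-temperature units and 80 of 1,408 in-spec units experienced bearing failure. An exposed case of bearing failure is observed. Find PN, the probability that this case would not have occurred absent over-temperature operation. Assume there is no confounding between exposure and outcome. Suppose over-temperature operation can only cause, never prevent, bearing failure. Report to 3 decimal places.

PN ≈ 0.817

p₁ = P(outcome | exposed) = 493/1586 = 0.31084
p₀ = P(outcome | unexposed) = 80/1408 = 0.056818
Under exogeneity and monotonicity, PN = (p₁ − p₀) / p₁.
PN = (0.31084 − 0.056818) / 0.31084 = 0.25403 / 0.31084 ≈ 0.8172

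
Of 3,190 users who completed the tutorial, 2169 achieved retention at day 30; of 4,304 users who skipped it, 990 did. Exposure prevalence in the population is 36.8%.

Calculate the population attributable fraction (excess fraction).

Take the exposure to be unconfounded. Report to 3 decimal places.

PAF ≈ 0.419

p₁ = P(outcome | exposed) = 2169/3190 = 0.67994
p₀ = P(outcome | unexposed) = 990/4304 = 0.23002
Overall risk P(Y=1) = π·p₁ + (1−π)·p₀ = 0.368×0.67994 + 0.632×0.23002 = 0.39559.
Under exogeneity, PAF = [P(Y=1) − p₀] / P(Y=1).
PAF = (0.39559 − 0.23002) / 0.39559 ≈ 0.4185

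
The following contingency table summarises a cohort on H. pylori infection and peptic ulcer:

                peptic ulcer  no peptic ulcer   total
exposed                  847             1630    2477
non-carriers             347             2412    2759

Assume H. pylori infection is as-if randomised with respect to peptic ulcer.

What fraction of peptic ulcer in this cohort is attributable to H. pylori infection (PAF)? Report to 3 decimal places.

p₁ = P(outcome | exposed) = 847/2477 = 0.34195
p₀ = P(outcome | unexposed) = 347/2759 = 0.12577
Exposure prevalence π = 2477/5236 = 0.47307; overall risk P(Y=1) = 0.22804.
Under exogeneity, PAF = [P(Y=1) − p₀]/P(Y=1).
PAF = (0.22804 − 0.12577) / 0.22804 ≈ 0.4485

PAF ≈ 0.448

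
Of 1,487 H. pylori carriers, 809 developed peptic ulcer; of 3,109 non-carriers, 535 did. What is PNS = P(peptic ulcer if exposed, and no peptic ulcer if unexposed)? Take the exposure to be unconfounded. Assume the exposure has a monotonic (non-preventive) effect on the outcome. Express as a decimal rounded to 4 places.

p₁ = P(outcome | exposed) = 809/1487 = 0.54405
p₀ = P(outcome | unexposed) = 535/3109 = 0.17208
Under exogeneity and monotonicity, PNS = p₁ − p₀.
PNS = 0.54405 − 0.17208 = 0.37197

PNS ≈ 0.3720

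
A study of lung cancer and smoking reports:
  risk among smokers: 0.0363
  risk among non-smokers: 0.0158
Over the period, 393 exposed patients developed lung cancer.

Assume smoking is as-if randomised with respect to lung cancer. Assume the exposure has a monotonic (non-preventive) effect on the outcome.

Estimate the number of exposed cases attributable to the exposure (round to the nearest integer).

about 222 cases

Let p₁ = 0.0363, p₀ = 0.0158.
PN = (p₁ − p₀)/p₁ = (0.0363 − 0.0158) / 0.0363 ≈ 0.56474.
Attributable cases ≈ PN × (exposed cases) = 0.56474 × 393 ≈ 221.94.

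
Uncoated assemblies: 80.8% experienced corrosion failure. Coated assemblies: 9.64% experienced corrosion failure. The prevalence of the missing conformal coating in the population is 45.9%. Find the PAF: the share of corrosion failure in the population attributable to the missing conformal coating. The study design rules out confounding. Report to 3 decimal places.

PAF ≈ 0.772

p₁ = 0.808, p₀ = 0.0964.
Overall risk P(Y=1) = π·p₁ + (1−π)·p₀ = 0.459×0.808 + 0.541×0.0964 = 0.42302.
Under exogeneity, PAF = [P(Y=1) − p₀] / P(Y=1).
PAF = (0.42302 − 0.0964) / 0.42302 ≈ 0.7721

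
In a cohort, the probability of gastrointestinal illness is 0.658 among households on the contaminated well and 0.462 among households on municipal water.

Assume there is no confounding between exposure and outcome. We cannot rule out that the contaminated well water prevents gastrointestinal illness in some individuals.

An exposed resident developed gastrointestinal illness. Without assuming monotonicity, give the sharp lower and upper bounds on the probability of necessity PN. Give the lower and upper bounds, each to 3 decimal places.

Let p₁ = 0.658, p₀ = 0.462.
Under exogeneity alone the bounds on PN are max{0,(p₁−p₀)/p₁} ≤ PN ≤ min{1,(1−p₀)/p₁}.
  lower = (p₁ − p₀)/p₁ = 0.196 / 0.658 ≈ 0.2979
  upper = min{1, (1 − p₀)/p₁} = 0.538 / 0.658 ≈ 0.8176

0.298 ≤ PN ≤ 0.818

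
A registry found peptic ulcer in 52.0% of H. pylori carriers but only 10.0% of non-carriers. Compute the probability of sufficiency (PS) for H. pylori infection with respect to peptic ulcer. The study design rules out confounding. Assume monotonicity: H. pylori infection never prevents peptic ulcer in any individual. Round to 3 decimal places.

p₁ = 0.52, p₀ = 0.1.
Under exogeneity and monotonicity, PS = (p₁ − p₀) / (1 − p₀).
PS = (0.52 − 0.1) / (1 − 0.1) = 0.42 / 0.9 ≈ 0.4667

PS ≈ 0.467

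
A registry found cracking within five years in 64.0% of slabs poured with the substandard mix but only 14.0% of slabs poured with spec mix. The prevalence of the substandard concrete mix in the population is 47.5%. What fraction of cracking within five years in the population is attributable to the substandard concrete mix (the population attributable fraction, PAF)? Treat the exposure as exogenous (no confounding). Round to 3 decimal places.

PAF ≈ 0.629

p₁ = 0.64, p₀ = 0.14.
Overall risk P(Y=1) = π·p₁ + (1−π)·p₀ = 0.475×0.64 + 0.525×0.14 = 0.3775.
Under exogeneity, PAF = [P(Y=1) − p₀] / P(Y=1).
PAF = (0.3775 − 0.14) / 0.3775 ≈ 0.6291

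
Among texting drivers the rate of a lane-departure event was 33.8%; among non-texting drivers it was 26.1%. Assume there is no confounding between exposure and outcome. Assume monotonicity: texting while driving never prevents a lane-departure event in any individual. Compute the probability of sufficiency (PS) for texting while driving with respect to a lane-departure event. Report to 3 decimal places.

PS ≈ 0.104

p₁ = 0.338, p₀ = 0.261.
Under exogeneity and monotonicity, PS = (p₁ − p₀) / (1 − p₀).
PS = (0.338 − 0.261) / (1 − 0.261) = 0.077 / 0.739 ≈ 0.1042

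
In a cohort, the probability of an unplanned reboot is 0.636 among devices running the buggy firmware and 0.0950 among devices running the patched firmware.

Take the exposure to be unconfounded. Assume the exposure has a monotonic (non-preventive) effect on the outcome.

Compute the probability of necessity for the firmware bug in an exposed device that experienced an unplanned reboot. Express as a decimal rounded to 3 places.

Let p₁ = 0.636, p₀ = 0.095.
Under exogeneity and monotonicity, PN = (p₁ − p₀) / p₁.
PN = (0.636 − 0.095) / 0.636 = 0.541 / 0.636 ≈ 0.8506

PN ≈ 0.851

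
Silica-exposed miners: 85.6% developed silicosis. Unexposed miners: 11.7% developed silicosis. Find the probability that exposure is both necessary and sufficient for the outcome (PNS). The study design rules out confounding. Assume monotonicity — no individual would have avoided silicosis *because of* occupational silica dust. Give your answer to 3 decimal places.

PNS ≈ 0.739

p₁ = 0.856, p₀ = 0.117.
Under exogeneity and monotonicity, PNS = p₁ − p₀.
PNS = 0.856 − 0.117 = 0.739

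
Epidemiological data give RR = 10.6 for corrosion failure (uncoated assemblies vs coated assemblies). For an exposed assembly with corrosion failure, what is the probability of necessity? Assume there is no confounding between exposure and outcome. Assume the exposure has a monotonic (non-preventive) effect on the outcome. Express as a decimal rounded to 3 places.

PN ≈ 0.906

Under exogeneity and monotonicity, PN = (RR − 1) / RR = 1 − 1/RR.
PN = (10.6 − 1) / 10.6 = 9.6 / 10.6 ≈ 0.9057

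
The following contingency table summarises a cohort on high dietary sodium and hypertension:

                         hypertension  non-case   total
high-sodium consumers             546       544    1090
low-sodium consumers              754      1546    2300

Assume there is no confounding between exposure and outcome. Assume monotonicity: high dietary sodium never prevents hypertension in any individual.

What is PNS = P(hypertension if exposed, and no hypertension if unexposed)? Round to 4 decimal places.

PNS ≈ 0.1731

p₁ = P(outcome | exposed) = 546/1090 = 0.50092
p₀ = P(outcome | unexposed) = 754/2300 = 0.32783
Under exogeneity and monotonicity, PNS = p₁ − p₀.
PNS = 0.50092 − 0.32783 = 0.17309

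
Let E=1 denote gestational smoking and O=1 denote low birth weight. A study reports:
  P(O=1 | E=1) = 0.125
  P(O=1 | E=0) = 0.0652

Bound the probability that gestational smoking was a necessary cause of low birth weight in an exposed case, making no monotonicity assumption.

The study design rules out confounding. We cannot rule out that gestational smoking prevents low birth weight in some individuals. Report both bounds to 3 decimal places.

0.478 ≤ PN ≤ 1.000

Let p₁ = 0.125, p₀ = 0.0652.
Under exogeneity alone the bounds on PN are max{0,(p₁−p₀)/p₁} ≤ PN ≤ min{1,(1−p₀)/p₁}.
  lower = (p₁ − p₀)/p₁ = 0.0598 / 0.125 ≈ 0.4784
  upper = min{1, (1 − p₀)/p₁} = 0.9348 / 0.125 ≈ 7.4784 → capped at 1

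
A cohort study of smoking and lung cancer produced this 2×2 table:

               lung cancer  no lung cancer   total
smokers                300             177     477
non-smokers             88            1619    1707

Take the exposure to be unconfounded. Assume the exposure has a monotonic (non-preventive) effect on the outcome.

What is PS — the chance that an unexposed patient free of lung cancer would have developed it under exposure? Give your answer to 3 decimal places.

p₁ = P(outcome | exposed) = 300/477 = 0.62893
p₀ = P(outcome | unexposed) = 88/1707 = 0.051552
Under exogeneity and monotonicity, PS = (p₁ − p₀)/(1 − p₀).
PS = (0.62893 − 0.051552) / 0.94845 ≈ 0.6088

PS ≈ 0.609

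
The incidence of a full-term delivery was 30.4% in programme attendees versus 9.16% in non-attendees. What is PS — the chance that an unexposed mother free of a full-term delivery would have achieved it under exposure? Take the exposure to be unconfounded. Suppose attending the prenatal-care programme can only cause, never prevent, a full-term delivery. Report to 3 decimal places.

p₁ = 0.304, p₀ = 0.0916.
Under exogeneity and monotonicity, PS = (p₁ − p₀) / (1 − p₀).
PS = (0.304 − 0.0916) / (1 − 0.0916) = 0.2124 / 0.9084 ≈ 0.2338

PS ≈ 0.234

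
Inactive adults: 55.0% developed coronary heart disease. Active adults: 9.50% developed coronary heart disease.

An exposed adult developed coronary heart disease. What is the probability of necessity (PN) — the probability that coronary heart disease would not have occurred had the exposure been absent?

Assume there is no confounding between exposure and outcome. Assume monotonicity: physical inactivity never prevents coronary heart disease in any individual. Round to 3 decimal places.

PN ≈ 0.827

p₁ = 0.55, p₀ = 0.095.
Under exogeneity and monotonicity, PN = (p₁ − p₀) / p₁.
PN = (0.55 − 0.095) / 0.55 = 0.455 / 0.55 ≈ 0.8273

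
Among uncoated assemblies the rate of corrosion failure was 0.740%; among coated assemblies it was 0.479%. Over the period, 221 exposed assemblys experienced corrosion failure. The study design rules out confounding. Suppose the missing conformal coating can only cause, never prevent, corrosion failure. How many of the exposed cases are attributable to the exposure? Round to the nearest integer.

about 78 cases

p₁ = 0.0074, p₀ = 0.00479.
PN = (p₁ − p₀)/p₁ = (0.0074 − 0.00479) / 0.0074 ≈ 0.35270.
Attributable cases ≈ PN × (exposed cases) = 0.35270 × 221 ≈ 77.95.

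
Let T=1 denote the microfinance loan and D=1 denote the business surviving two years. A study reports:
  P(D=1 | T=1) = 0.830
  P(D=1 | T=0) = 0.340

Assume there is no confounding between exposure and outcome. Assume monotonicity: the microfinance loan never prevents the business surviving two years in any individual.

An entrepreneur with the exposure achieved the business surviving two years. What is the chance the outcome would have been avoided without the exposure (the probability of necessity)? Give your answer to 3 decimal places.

PN ≈ 0.590

Let p₁ = 0.83, p₀ = 0.34.
Under exogeneity and monotonicity, PN = (p₁ − p₀) / p₁.
PN = (0.83 − 0.34) / 0.83 = 0.49 / 0.83 ≈ 0.5904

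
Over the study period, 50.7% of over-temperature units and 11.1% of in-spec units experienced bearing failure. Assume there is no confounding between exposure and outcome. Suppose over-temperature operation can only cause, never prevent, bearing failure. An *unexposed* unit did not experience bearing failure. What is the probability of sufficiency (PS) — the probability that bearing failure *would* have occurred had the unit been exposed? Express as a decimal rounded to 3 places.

PS ≈ 0.445

p₁ = 0.507, p₀ = 0.111.
Under exogeneity and monotonicity, PS = (p₁ − p₀) / (1 − p₀).
PS = (0.507 − 0.111) / (1 − 0.111) = 0.396 / 0.889 ≈ 0.4454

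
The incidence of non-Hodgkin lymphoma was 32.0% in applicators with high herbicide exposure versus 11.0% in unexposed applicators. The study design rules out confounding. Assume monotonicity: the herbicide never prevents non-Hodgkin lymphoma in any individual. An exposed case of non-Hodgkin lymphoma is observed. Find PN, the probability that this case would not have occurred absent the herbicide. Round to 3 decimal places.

PN ≈ 0.656

p₁ = 0.32, p₀ = 0.11.
Under exogeneity and monotonicity, PN = (p₁ − p₀) / p₁.
PN = (0.32 − 0.11) / 0.32 = 0.21 / 0.32 ≈ 0.6562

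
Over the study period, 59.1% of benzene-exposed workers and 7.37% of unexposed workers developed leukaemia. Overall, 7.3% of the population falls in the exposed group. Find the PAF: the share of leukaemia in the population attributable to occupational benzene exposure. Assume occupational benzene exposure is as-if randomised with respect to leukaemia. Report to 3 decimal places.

PAF ≈ 0.339

p₁ = 0.591, p₀ = 0.0737.
Overall risk P(Y=1) = π·p₁ + (1−π)·p₀ = 0.073×0.591 + 0.927×0.0737 = 0.11146.
Under exogeneity, PAF = [P(Y=1) − p₀] / P(Y=1).
PAF = (0.11146 − 0.0737) / 0.11146 ≈ 0.3388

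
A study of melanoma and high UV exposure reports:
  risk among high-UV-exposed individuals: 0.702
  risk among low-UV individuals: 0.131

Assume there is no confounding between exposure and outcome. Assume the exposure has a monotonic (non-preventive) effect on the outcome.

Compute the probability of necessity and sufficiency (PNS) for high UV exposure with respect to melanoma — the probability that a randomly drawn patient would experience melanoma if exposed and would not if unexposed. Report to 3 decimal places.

Let p₁ = 0.702, p₀ = 0.131.
Under exogeneity and monotonicity, PNS = p₁ − p₀.
PNS = 0.702 − 0.131 = 0.571

PNS ≈ 0.571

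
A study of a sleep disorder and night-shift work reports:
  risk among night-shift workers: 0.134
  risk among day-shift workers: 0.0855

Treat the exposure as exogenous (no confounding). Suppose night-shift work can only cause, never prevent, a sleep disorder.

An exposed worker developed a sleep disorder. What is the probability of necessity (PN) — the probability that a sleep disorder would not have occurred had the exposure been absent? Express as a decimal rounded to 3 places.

PN ≈ 0.362

Let p₁ = 0.134, p₀ = 0.0855.
Under exogeneity and monotonicity, PN = (p₁ − p₀) / p₁.
PN = (0.134 − 0.0855) / 0.134 = 0.0485 / 0.134 ≈ 0.3619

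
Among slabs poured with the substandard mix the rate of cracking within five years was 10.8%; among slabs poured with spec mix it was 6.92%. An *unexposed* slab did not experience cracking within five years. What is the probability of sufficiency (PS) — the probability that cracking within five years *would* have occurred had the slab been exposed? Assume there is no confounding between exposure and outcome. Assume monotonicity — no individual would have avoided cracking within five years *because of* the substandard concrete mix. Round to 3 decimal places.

p₁ = 0.108, p₀ = 0.0692.
Under exogeneity and monotonicity, PS = (p₁ − p₀) / (1 − p₀).
PS = (0.108 − 0.0692) / (1 − 0.0692) = 0.0388 / 0.9308 ≈ 0.0417

PS ≈ 0.042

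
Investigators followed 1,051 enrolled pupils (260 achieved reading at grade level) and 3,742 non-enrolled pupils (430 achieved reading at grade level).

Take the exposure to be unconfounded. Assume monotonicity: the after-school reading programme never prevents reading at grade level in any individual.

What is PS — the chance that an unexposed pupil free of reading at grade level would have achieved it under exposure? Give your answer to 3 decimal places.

p₁ = P(outcome | exposed) = 260/1051 = 0.24738
p₀ = P(outcome | unexposed) = 430/3742 = 0.11491
Under exogeneity and monotonicity, PS = (p₁ − p₀) / (1 − p₀).
PS = (0.24738 − 0.11491) / (1 − 0.11491) = 0.13247 / 0.88509 ≈ 0.1497

PS ≈ 0.150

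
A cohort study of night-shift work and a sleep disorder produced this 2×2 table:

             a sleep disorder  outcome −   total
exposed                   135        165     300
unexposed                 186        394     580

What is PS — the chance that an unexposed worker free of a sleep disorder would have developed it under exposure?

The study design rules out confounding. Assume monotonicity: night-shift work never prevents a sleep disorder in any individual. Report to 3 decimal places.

PS ≈ 0.190

p₁ = P(outcome | exposed) = 135/300 = 0.45
p₀ = P(outcome | unexposed) = 186/580 = 0.32069
Under exogeneity and monotonicity, PS = (p₁ − p₀) / (1 − p₀).
PS = (0.45 − 0.32069) / (1 − 0.32069) = 0.12931 / 0.67931 ≈ 0.1904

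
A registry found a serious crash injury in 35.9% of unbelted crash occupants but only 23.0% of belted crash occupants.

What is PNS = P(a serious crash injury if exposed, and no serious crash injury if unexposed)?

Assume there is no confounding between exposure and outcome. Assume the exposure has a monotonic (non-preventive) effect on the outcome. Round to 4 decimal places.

PNS ≈ 0.1290

p₁ = 0.359, p₀ = 0.23.
Under exogeneity and monotonicity, PNS = p₁ − p₀.
PNS = 0.359 − 0.23 = 0.129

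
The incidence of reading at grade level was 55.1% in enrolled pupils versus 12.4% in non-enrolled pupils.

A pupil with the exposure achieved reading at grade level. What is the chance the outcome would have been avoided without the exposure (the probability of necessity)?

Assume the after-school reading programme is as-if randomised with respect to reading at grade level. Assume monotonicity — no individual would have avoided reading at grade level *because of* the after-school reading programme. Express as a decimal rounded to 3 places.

p₁ = 0.551, p₀ = 0.124.
Under exogeneity and monotonicity, PN = (p₁ − p₀) / p₁.
PN = (0.551 − 0.124) / 0.551 = 0.427 / 0.551 ≈ 0.7750

PN ≈ 0.775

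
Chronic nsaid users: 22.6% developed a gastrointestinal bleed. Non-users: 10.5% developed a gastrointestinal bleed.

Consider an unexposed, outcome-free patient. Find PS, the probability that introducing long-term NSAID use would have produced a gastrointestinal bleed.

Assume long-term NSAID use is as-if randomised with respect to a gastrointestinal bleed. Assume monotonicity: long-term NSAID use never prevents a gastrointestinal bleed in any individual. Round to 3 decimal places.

p₁ = 0.226, p₀ = 0.105.
Under exogeneity and monotonicity, PS = (p₁ − p₀) / (1 − p₀).
PS = (0.226 − 0.105) / (1 − 0.105) = 0.121 / 0.895 ≈ 0.1352

PS ≈ 0.135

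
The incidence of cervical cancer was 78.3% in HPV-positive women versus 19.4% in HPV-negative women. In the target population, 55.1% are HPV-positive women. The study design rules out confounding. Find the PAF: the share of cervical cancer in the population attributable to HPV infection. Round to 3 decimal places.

p₁ = 0.783, p₀ = 0.194.
Overall risk P(Y=1) = π·p₁ + (1−π)·p₀ = 0.551×0.783 + 0.449×0.194 = 0.51854.
Under exogeneity, PAF = [P(Y=1) − p₀] / P(Y=1).
PAF = (0.51854 − 0.194) / 0.51854 ≈ 0.6259

PAF ≈ 0.626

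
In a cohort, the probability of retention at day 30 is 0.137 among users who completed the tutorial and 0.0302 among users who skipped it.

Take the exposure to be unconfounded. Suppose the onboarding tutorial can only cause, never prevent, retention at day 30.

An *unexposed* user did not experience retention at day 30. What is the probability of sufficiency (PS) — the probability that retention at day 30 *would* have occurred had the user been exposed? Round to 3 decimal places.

Let p₁ = 0.137, p₀ = 0.0302.
Under exogeneity and monotonicity, PS = (p₁ − p₀) / (1 − p₀).
PS = (0.137 − 0.0302) / (1 − 0.0302) = 0.1068 / 0.9698 ≈ 0.1101

PS ≈ 0.110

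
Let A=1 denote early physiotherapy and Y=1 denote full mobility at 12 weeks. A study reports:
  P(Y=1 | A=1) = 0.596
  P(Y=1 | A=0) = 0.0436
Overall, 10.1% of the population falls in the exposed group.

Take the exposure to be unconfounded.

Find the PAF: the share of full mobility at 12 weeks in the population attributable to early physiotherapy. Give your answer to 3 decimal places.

PAF ≈ 0.561

Let p₁ = 0.596, p₀ = 0.0436.
Overall risk P(Y=1) = π·p₁ + (1−π)·p₀ = 0.101×0.596 + 0.899×0.0436 = 0.099392.
Under exogeneity, PAF = [P(Y=1) − p₀] / P(Y=1).
PAF = (0.099392 − 0.0436) / 0.099392 ≈ 0.5613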